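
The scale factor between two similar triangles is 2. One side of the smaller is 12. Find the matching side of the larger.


Similar triangles have proportional sides
Scale factor = 2
Smaller side = 12
Corresponding larger side = 12 * 2
= 24

24


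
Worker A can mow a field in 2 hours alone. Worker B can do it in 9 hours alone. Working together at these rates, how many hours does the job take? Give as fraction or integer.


Rate of A = 1/2 job per hour
Rate of B = 1/9 job per hour
Combined rate = 1/2 + 1/9
Find common denominator: (9 + 2)/(2*9) = 11/18
Combined rate = 11/18 job per hour
Time together = 1 / (11/18) = 18/11 hours

18/11


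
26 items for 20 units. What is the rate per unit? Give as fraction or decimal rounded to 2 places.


Total items = 26
Number of units = 20
Unit rate = 26 / 20
= 1.30 items per unit

1.30


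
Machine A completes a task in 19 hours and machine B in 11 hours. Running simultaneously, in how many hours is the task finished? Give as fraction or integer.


Rate of A = 1/19 job per hour
Rate of B = 1/11 job per hour
Combined rate = 1/19 + 1/11
Find common denominator: (11 + 19)/(19*11) = 30/209
Combined rate = 30/209 job per hour
Time together = 1 / (30/209) = 209/30 hours

209/30


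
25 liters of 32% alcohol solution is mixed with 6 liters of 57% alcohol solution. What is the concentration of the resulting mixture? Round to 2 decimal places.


Solute in mixture 1 = 32% of 25 L = 25*32/100 = 8 L
Solute in mixture 2 = 57% of 6 L = 6*57/100 = 171/50 L
Total solute = 8 + 171/50 = 571/50 L
Total volume = 25 + 6 = 31 L
Final concentration = 571/50/31 * 100 = 36.84%

36.84


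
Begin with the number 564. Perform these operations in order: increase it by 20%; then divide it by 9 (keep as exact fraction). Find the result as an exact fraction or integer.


Start with 564.
Step 1: Increase by 20%: 564 * 120/100 = 3384/5
Step 2: Divide by 9: 3384/5 / 9 = 376/5
Final result = 376/5

376/5


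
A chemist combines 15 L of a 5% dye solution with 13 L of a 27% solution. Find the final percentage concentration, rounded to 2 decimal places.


Solute in mixture 1 = 5% of 15 L = 15*5/100 = 3/4 L
Solute in mixture 2 = 27% of 13 L = 13*27/100 = 351/100 L
Total solute = 3/4 + 351/100 = 213/50 L
Total volume = 15 + 13 = 28 L
Final concentration = 213/50/28 * 100 = 15.21%

15.21


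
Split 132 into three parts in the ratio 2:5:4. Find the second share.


Ratio = 2:5:4
Total parts = 2 + 5 + 4 = 11
Value per part = 132 / 11 = 12
First share = 2 * 12 = 24
Middle share = 5 * 12 = 60
Third share = 4 * 12 = 48

60


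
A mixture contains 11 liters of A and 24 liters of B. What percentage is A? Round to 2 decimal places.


Volume of A = 11 L
Volume of B = 24 L
Total volume = 11 + 24 = 35 L
Percentage of A = (11/35) * 100
= 31.43%

31.43


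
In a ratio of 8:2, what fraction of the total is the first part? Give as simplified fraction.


Total parts = 8 + 2 = 10
First part fraction = 8/10
Simplify: 8/10 = 4/5

4/5


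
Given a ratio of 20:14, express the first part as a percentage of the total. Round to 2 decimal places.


Total parts = 20 + 14 = 34
First part fraction = 20/34
Percentage = (20/34) * 100
= 0.588235 * 100
= 58.82%

58.82


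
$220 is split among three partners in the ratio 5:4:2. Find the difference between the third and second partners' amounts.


Total parts = 5 + 4 + 2 = 11
Value per part = 220 / 11 = 20
Shares: 5*20=100, 4*20=80, 2*20=40
Third share = 40, second share = 80
Difference = |40 - 80| = 40

40


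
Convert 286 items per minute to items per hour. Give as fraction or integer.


Converting from per minute to per hour
Rate = 286 items per minute
Multiply by 60: 286 * 60
= 17160 items per hour

17160


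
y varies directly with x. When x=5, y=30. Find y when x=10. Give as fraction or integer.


Direct proportion: y = kx
Find k: k = 30/5 = 6
Compute y at x=10: y = 6 * 10
y = 60

60


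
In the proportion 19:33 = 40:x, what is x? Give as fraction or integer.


Setting up: 19/33 = 40/x
Cross multiply: 19 * x = 33 * 40
19x = 1320
x = 1320/19
x = 1320/19

1320/19


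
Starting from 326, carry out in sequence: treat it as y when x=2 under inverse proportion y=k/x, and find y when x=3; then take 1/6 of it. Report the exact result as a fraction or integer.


Start with 326.
Step 1: Inverse prop: k = (326)*2; new y = k/3 = 326*2/3 = 652/3
Step 2: Take 1/6: 652/3 * 1/6 = 326/9
Final result = 326/9

326/9


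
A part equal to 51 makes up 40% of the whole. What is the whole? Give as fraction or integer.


Given: 51 is 40% of the whole
Set up: 51 = 40/100 * whole
whole = 51 * 100 / 40
whole = 5100 / 40
whole = 255/2

255/2


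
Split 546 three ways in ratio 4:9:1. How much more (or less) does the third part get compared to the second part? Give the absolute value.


Total parts = 4 + 9 + 1 = 14
Value per part = 546 / 14 = 39
Shares: 4*39=156, 9*39=351, 1*39=39
Third share = 39, second share = 351
Difference = |39 - 351| = 312

312


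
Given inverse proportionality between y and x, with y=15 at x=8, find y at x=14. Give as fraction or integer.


Inverse proportion: y = k/x
Find k: k = 8 * 15 = 120
Compute y at x=14: y = 120/14
y = 60/7

60/7


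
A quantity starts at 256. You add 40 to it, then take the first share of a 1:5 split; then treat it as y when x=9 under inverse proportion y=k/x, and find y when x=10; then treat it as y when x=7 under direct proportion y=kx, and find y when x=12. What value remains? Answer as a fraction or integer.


Start with 256.
Step 1: Add 40: 256+40=296; split 1:5 first = 296*1/6 = 148/3
Step 2: Inverse prop: k = (148/3)*9; new y = k/10 = 148/3*9/10 = 222/5
Step 3: Direct prop: k = (222/5)/7; new y = k*12 = 222/5*12/7 = 2664/35
Final result = 2664/35

2664/35


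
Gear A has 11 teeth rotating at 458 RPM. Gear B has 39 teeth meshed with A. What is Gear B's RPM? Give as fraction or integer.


Gear ratio: teeth_A * RPM_A = teeth_B * RPM_B
11 * 458 = 39 * RPM_B
5038 = 39 * RPM_B
RPM_B = 5038 / 39
RPM_B = 5038/39

5038/39


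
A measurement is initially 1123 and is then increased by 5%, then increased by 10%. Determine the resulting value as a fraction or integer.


Start: 1123
Step 1: increase by 5% => multiply by 105/100
  1123 * 105/100 = 23583/20
Step 2: increase by 10% => multiply by 110/100
  23583/20 * 110/100 = 259413/200
Final value = 259413/200

259413/200


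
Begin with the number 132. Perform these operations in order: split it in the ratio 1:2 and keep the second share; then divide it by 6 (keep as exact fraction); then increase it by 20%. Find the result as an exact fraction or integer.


Start with 132.
Step 1: Split 1:2, second share = 132 * 2/3 = 88
Step 2: Divide by 6: 88 / 6 = 44/3
Step 3: Increase by 20%: 44/3 * 120/100 = 88/5
Final result = 88/5

88/5


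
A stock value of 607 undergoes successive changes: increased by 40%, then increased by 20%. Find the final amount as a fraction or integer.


Start: 607
Step 1: increase by 40% => multiply by 140/100
  607 * 140/100 = 4249/5
Step 2: increase by 20% => multiply by 120/100
  4249/5 * 120/100 = 25494/25
Final value = 25494/25

25494/25


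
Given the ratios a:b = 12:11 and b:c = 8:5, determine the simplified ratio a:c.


Given a:b = 12:11 and b:c = 8:5
Make b consistent. Multiply first ratio by 8: a:b = 96:88
Multiply second ratio by 11: b:c = 88:55
Now b = 88 in both, so a:b:c = 96:88:55
Therefore a:c = 96:55
Simplify by GCD: a:c = 96:55

96:55


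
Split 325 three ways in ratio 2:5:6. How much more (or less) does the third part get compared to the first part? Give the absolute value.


Total parts = 2 + 5 + 6 = 13
Value per part = 325 / 13 = 25
Shares: 2*25=50, 5*25=125, 6*25=150
Third share = 150, first share = 50
Difference = |150 - 50| = 100

100


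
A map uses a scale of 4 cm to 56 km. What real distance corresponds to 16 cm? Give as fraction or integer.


Map scale: 4 cm = 56 km
Measured distance on map = 16 cm
Set up proportion: 16 * 56 / 4
= 896 / 4
= 224 km

224


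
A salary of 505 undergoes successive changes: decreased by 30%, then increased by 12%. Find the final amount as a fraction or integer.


Start: 505
Step 1: decrease by 30% => multiply by 70/100
  505 * 70/100 = 707/2
Step 2: increase by 12% => multiply by 112/100
  707/2 * 112/100 = 9898/25
Final value = 9898/25

9898/25


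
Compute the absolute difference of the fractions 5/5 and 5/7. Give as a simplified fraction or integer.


Simplify: 5/5 = 1 and 5/7 = 5/7
Find common denominator: LCD = 7
Convert: 7/7 and 5/7
Difference = |7 - 5|/7 = 2/7
Simplified = 2/7

2/7


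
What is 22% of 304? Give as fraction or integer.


Compute 22% of 304
Convert percentage: 22% = 22/100
Multiply: 304 * 22/100
= 6688/100
= 1672/25

1672/25


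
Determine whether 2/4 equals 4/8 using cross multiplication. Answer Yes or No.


Cross multiply to check 2/4 = 4/8
Left cross product: 2 * 8 = 16
Right cross product: 4 * 4 = 16
16 = 16
Equal, so proportions match => Yes

Yes


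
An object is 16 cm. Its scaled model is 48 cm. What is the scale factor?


Original length = 16 cm
Scaled length = 48 cm
Scale factor = 48 / 16
= 3

3


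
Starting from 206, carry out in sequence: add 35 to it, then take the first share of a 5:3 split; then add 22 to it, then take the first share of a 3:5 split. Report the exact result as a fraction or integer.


Start with 206.
Step 1: Add 35: 206+35=241; split 5:3 first = 241*5/8 = 1205/8
Step 2: Add 22: 1205/8+22=1381/8; split 3:5 first = 1381/8*3/8 = 4143/64
Final result = 4143/64

4143/64


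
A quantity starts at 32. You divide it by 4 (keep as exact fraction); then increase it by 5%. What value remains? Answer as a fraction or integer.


Start with 32.
Step 1: Divide by 4: 32 / 4 = 8
Step 2: Increase by 5%: 8 * 105/100 = 42/5
Final result = 42/5

42/5


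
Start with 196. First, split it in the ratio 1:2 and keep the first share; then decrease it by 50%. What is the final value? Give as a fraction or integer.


Start with 196.
Step 1: Split 1:2, first share = 196 * 1/3 = 196/3
Step 2: Decrease by 50%: 196/3 * 50/100 = 98/3
Final result = 98/3

98/3


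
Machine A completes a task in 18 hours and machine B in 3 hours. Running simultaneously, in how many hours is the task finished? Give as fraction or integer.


Rate of A = 1/18 job per hour
Rate of B = 1/3 job per hour
Combined rate = 1/18 + 1/3
Find common denominator: (3 + 18)/(18*3) = 21/54
Combined rate = 7/18 job per hour
Time together = 1 / (7/18) = 18/7 hours

18/7


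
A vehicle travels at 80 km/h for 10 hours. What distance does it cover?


Using distance = speed * time
Speed = 80 km/h
Time = 10 hours
Distance = 80 * 10
= 800 km

800


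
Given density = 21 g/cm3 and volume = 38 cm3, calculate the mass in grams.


Using mass = density * volume
Density = 21 g/cm3
Volume = 38 cm3
Mass = 21 * 38
= 798 g

798


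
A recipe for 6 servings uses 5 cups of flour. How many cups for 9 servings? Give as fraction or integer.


Original: 5 cups for 6 servings
Target servings = 9
Scaling factor = 9/6
New amount = 5 * 9/6
= 45/6
= 15/2 cups

15/2


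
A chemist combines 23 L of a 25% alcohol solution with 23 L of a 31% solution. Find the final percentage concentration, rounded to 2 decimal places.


Solute in mixture 1 = 25% of 23 L = 23*25/100 = 23/4 L
Solute in mixture 2 = 31% of 23 L = 23*31/100 = 713/100 L
Total solute = 23/4 + 713/100 = 322/25 L
Total volume = 23 + 23 = 46 L
Final concentration = 322/25/46 * 100 = 28.00%

28.00


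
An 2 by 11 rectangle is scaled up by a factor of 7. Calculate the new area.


Original dimensions: 2 x 11
Enlargement factor = 7
New width = 2 * 7 = 14
New height = 11 * 7 = 77
New area = 14 * 77 = 1078

1078


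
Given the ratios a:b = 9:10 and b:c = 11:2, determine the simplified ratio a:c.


Given a:b = 9:10 and b:c = 11:2
Make b consistent. Multiply first ratio by 11: a:b = 99:110
Multiply second ratio by 10: b:c = 110:20
Now b = 110 in both, so a:b:c = 99:110:20
Therefore a:c = 99:20
Simplify by GCD: a:c = 99:20

99:20


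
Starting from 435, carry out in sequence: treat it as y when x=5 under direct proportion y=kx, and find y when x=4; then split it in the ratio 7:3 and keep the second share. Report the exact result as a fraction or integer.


Start with 435.
Step 1: Direct prop: k = (435)/5; new y = k*4 = 435*4/5 = 348
Step 2: Split 7:3, second share = 348 * 3/10 = 522/5
Final result = 522/5

522/5


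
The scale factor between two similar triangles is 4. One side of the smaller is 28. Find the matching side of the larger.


Similar triangles have proportional sides
Scale factor = 4
Smaller side = 28
Corresponding larger side = 28 * 4
= 112

112


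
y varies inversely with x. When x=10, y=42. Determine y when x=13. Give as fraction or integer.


Inverse proportion: y = k/x
Find k: k = 10 * 42 = 420
Compute y at x=13: y = 420/13
y = 420/13

420/13


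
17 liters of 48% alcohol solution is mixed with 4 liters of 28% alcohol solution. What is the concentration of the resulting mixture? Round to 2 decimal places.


Solute in mixture 1 = 48% of 17 L = 17*48/100 = 204/25 L
Solute in mixture 2 = 28% of 4 L = 4*28/100 = 28/25 L
Total solute = 204/25 + 28/25 = 232/25 L
Total volume = 17 + 4 = 21 L
Final concentration = 232/25/21 * 100 = 44.19%

44.19


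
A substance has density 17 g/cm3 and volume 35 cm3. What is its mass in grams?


Using mass = density * volume
Density = 17 g/cm3
Volume = 35 cm3
Mass = 17 * 35
= 595 g

595


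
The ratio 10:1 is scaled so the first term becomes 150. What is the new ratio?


Original ratio: 10:1
First term target: 150
Scale factor = 150 / 10 = 15
Multiply second term: 1 * 15 = 15
Equivalent ratio = 150:15

150:15


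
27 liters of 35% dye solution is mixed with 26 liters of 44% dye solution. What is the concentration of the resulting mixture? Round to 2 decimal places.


Solute in mixture 1 = 35% of 27 L = 27*35/100 = 189/20 L
Solute in mixture 2 = 44% of 26 L = 26*44/100 = 286/25 L
Total solute = 189/20 + 286/25 = 2089/100 L
Total volume = 27 + 26 = 53 L
Final concentration = 2089/100/53 * 100 = 39.42%

39.42


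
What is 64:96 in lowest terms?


Find GCD(64, 96)
GCD = 32
Divide both by 32: 64/32 = 2, 96/32 = 3
Simplified ratio = 2:3

2:3


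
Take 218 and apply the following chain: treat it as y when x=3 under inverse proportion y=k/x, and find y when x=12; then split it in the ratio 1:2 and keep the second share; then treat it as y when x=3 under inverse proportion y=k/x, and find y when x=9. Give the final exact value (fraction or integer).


Start with 218.
Step 1: Inverse prop: k = (218)*3; new y = k/12 = 218*3/12 = 109/2
Step 2: Split 1:2, second share = 109/2 * 2/3 = 109/3
Step 3: Inverse prop: k = (109/3)*3; new y = k/9 = 109/3*3/9 = 109/9
Final result = 109/9

109/9


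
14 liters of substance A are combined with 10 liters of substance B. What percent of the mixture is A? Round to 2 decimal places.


Volume of A = 14 L
Volume of B = 10 L
Total volume = 14 + 10 = 24 L
Percentage of A = (14/24) * 100
= 58.33%

58.33


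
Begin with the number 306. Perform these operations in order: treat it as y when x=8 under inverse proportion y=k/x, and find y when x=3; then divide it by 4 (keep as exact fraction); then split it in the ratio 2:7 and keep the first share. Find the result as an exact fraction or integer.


Start with 306.
Step 1: Inverse prop: k = (306)*8; new y = k/3 = 306*8/3 = 816
Step 2: Divide by 4: 816 / 4 = 204
Step 3: Split 2:7, first share = 204 * 2/9 = 136/3
Final result = 136/3

136/3


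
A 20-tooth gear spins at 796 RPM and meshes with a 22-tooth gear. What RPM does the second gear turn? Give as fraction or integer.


Gear ratio: teeth_A * RPM_A = teeth_B * RPM_B
20 * 796 = 22 * RPM_B
15920 = 22 * RPM_B
RPM_B = 15920 / 22
RPM_B = 7960/11

7960/11


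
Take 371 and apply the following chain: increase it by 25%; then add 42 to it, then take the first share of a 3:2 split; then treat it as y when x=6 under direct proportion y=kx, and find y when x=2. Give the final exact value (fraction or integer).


Start with 371.
Step 1: Increase by 25%: 371 * 125/100 = 1855/4
Step 2: Add 42: 1855/4+42=2023/4; split 3:2 first = 2023/4*3/5 = 6069/20
Step 3: Direct prop: k = (6069/20)/6; new y = k*2 = 6069/20*2/6 = 2023/20
Final result = 2023/20

2023/20


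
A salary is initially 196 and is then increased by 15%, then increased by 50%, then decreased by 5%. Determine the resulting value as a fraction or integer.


Start: 196
Step 1: increase by 15% => multiply by 115/100
  196 * 115/100 = 1127/5
Step 2: increase by 50% => multiply by 150/100
  1127/5 * 150/100 = 3381/10
Step 3: decrease by 5% => multiply by 95/100
  3381/10 * 95/100 = 64239/200
Final value = 64239/200

64239/200


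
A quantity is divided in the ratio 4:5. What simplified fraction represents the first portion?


Total parts = 4 + 5 = 9
First part fraction = 4/9
Simplify: 4/9 = 4/9

4/9


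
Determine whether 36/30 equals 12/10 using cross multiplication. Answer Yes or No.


Cross multiply to check 36/30 = 12/10
Left cross product: 36 * 10 = 360
Right cross product: 30 * 12 = 360
360 = 360
Equal, so proportions match => Yes

Yes


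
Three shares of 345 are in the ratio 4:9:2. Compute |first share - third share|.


Total parts = 4 + 9 + 2 = 15
Value per part = 345 / 15 = 23
Shares: 4*23=92, 9*23=207, 2*23=46
First share = 92, third share = 46
Difference = |92 - 46| = 46

46


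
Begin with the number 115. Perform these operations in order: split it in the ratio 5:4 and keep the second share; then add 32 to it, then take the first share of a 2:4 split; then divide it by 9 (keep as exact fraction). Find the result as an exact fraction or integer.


Start with 115.
Step 1: Split 5:4, second share = 115 * 4/9 = 460/9
Step 2: Add 32: 460/9+32=748/9; split 2:4 first = 748/9*2/6 = 748/27
Step 3: Divide by 9: 748/27 / 9 = 748/243
Final result = 748/243

748/243


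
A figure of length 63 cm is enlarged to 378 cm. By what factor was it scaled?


Original length = 63 cm
Scaled length = 378 cm
Scale factor = 378 / 63
= 6

6


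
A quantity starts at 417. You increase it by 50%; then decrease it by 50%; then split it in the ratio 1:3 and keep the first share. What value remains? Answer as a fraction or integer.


Start with 417.
Step 1: Increase by 50%: 417 * 150/100 = 1251/2
Step 2: Decrease by 50%: 1251/2 * 50/100 = 1251/4
Step 3: Split 1:3, first share = 1251/4 * 1/4 = 1251/16
Final result = 1251/16

1251/16


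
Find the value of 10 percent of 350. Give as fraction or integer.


Compute 10% of 350
Convert percentage: 10% = 10/100
Multiply: 350 * 10/100
= 3500/100
= 35

35


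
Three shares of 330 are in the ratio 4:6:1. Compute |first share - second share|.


Total parts = 4 + 6 + 1 = 11
Value per part = 330 / 11 = 30
Shares: 4*30=120, 6*30=180, 1*30=30
First share = 120, second share = 180
Difference = |120 - 180| = 60

60


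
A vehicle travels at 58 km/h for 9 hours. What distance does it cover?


Using distance = speed * time
Speed = 58 km/h
Time = 9 hours
Distance = 58 * 9
= 522 km

522


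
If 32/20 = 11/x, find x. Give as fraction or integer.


Setting up: 32/20 = 11/x
Cross multiply: 32 * x = 20 * 11
32x = 220
x = 220/32
x = 55/8

55/8


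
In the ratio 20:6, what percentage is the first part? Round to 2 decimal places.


Total parts = 20 + 6 = 26
First part fraction = 20/26
Percentage = (20/26) * 100
= 0.769231 * 100
= 76.92%

76.92


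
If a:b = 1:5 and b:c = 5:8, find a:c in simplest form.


Given a:b = 1:5 and b:c = 5:8
Make b consistent. Multiply first ratio by 5: a:b = 5:25
Multiply second ratio by 5: b:c = 25:40
Now b = 25 in both, so a:b:c = 5:25:40
Therefore a:c = 5:40
Simplify by GCD: a:c = 1:8

1:8


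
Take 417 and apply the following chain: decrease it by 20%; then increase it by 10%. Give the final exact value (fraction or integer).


Start with 417.
Step 1: Decrease by 20%: 417 * 80/100 = 1668/5
Step 2: Increase by 10%: 1668/5 * 110/100 = 9174/25
Final result = 9174/25

9174/25


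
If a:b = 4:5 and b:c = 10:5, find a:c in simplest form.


Given a:b = 4:5 and b:c = 10:5
Make b consistent. Multiply first ratio by 10: a:b = 40:50
Multiply second ratio by 5: b:c = 50:25
Now b = 50 in both, so a:b:c = 40:50:25
Therefore a:c = 40:25
Simplify by GCD: a:c = 8:5

8:5


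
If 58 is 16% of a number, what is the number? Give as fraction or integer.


Given: 58 is 16% of the whole
Set up: 58 = 16/100 * whole
whole = 58 * 100 / 16
whole = 5800 / 16
whole = 725/2

725/2


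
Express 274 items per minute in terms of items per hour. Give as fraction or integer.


Converting from per minute to per hour
Rate = 274 items per minute
Multiply by 60: 274 * 60
= 16440 items per hour

16440


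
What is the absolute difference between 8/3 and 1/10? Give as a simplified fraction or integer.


Simplify: 8/3 = 8/3 and 1/10 = 1/10
Find common denominator: LCD = 30
Convert: 80/30 and 3/30
Difference = |80 - 3|/30 = 77/30
Simplified = 77/30

77/30


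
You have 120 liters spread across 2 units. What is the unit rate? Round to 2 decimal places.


Total liters = 120
Number of units = 2
Unit rate = 120 / 2
= 60 liters per unit

60


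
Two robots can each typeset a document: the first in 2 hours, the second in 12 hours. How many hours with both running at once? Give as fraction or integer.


Rate of A = 1/2 job per hour
Rate of B = 1/12 job per hour
Combined rate = 1/2 + 1/12
Find common denominator: (12 + 2)/(2*12) = 14/24
Combined rate = 7/12 job per hour
Time together = 1 / (7/12) = 12/7 hours

12/7


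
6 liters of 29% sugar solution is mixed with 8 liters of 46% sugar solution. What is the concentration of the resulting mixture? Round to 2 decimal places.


Solute in mixture 1 = 29% of 6 L = 6*29/100 = 87/50 L
Solute in mixture 2 = 46% of 8 L = 8*46/100 = 92/25 L
Total solute = 87/50 + 92/25 = 271/50 L
Total volume = 6 + 8 = 14 L
Final concentration = 271/50/14 * 100 = 38.71%

38.71


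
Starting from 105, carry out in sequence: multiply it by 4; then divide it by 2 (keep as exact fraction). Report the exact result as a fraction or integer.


Start with 105.
Step 1: Multiply by 4: 105 * 4 = 420
Step 2: Divide by 2: 420 / 2 = 210
Final result = 210

210


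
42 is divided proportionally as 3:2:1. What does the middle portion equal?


Ratio = 3:2:1
Total parts = 3 + 2 + 1 = 6
Value per part = 42 / 6 = 7
First share = 3 * 7 = 21
Middle share = 2 * 7 = 14
Third share = 1 * 7 = 7

14


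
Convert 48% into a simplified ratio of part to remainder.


Part = 48%, Remainder = 52%
Ratio = 48:52
GCD(48, 52) = 4
Simplify: 12:13 = 12:13

12:13


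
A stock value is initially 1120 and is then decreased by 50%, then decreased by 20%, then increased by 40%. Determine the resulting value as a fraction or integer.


Start: 1120
Step 1: decrease by 50% => multiply by 50/100
  1120 * 50/100 = 560
Step 2: decrease by 20% => multiply by 80/100
  560 * 80/100 = 448
Step 3: increase by 40% => multiply by 140/100
  448 * 140/100 = 3136/5
Final value = 3136/5

3136/5


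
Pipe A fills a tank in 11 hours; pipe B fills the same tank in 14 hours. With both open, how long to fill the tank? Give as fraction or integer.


Rate of A = 1/11 job per hour
Rate of B = 1/14 job per hour
Combined rate = 1/11 + 1/14
Find common denominator: (14 + 11)/(11*14) = 25/154
Combined rate = 25/154 job per hour
Time together = 1 / (25/154) = 154/25 hours

154/25


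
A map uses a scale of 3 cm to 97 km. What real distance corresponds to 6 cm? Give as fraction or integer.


Map scale: 3 cm = 97 km
Measured distance on map = 6 cm
Set up proportion: 6 * 97 / 3
= 582 / 3
= 194 km

194


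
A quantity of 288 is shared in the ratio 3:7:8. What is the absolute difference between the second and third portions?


Total parts = 3 + 7 + 8 = 18
Value per part = 288 / 18 = 16
Shares: 3*16=48, 7*16=112, 8*16=128
Second share = 112, third share = 128
Difference = |112 - 128| = 16

16


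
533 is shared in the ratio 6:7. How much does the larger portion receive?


Total parts = 6 + 7 = 13
Value per part = 533 / 13 = 41
First share = 6 * 41 = 246
Second share = 7 * 41 = 287
Larger share = 287

287


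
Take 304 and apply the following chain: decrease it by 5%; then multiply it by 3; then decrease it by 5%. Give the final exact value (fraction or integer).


Start with 304.
Step 1: Decrease by 5%: 304 * 95/100 = 1444/5
Step 2: Multiply by 3: 1444/5 * 3 = 4332/5
Step 3: Decrease by 5%: 4332/5 * 95/100 = 20577/25
Final result = 20577/25

20577/25


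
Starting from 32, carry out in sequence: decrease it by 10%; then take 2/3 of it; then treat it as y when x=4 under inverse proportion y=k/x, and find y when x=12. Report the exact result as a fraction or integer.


Start with 32.
Step 1: Decrease by 10%: 32 * 90/100 = 144/5
Step 2: Take 2/3: 144/5 * 2/3 = 96/5
Step 3: Inverse prop: k = (96/5)*4; new y = k/12 = 96/5*4/12 = 32/5
Final result = 32/5

32/5


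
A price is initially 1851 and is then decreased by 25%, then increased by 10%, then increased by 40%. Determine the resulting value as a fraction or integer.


Start: 1851
Step 1: decrease by 25% => multiply by 75/100
  1851 * 75/100 = 5553/4
Step 2: increase by 10% => multiply by 110/100
  5553/4 * 110/100 = 61083/40
Step 3: increase by 40% => multiply by 140/100
  61083/40 * 140/100 = 427581/200
Final value = 427581/200

427581/200


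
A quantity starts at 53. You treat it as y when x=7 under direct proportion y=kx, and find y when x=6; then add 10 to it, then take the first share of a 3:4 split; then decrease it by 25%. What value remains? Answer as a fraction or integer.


Start with 53.
Step 1: Direct prop: k = (53)/7; new y = k*6 = 53*6/7 = 318/7
Step 2: Add 10: 318/7+10=388/7; split 3:4 first = 388/7*3/7 = 1164/49
Step 3: Decrease by 25%: 1164/49 * 75/100 = 873/49
Final result = 873/49

873/49


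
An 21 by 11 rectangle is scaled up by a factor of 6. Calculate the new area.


Original dimensions: 21 x 11
Enlargement factor = 6
New width = 21 * 6 = 126
New height = 11 * 6 = 66
New area = 126 * 66 = 8316

8316


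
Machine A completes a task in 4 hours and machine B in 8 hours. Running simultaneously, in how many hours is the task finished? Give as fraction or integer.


Rate of A = 1/4 job per hour
Rate of B = 1/8 job per hour
Combined rate = 1/4 + 1/8
Find common denominator: (8 + 4)/(4*8) = 12/32
Combined rate = 3/8 job per hour
Time together = 1 / (3/8) = 8/3 hours

8/3


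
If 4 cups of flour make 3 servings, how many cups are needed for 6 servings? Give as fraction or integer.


Original: 4 cups for 3 servings
Target servings = 6
Scaling factor = 6/3
New amount = 4 * 6/3
= 24/3
= 8 cups

8


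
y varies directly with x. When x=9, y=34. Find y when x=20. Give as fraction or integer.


Direct proportion: y = kx
Find k: k = 34/9 = 34/9
Compute y at x=20: y = 34/9 * 20
y = 680/9

680/9


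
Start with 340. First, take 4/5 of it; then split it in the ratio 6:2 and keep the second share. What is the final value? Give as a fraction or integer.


Start with 340.
Step 1: Take 4/5: 340 * 4/5 = 272
Step 2: Split 6:2, second share = 272 * 2/8 = 68
Final result = 68

68


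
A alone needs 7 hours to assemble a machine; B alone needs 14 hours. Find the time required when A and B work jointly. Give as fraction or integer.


Rate of A = 1/7 job per hour
Rate of B = 1/14 job per hour
Combined rate = 1/7 + 1/14
Find common denominator: (14 + 7)/(7*14) = 21/98
Combined rate = 3/14 job per hour
Time together = 1 / (3/14) = 14/3 hours

14/3


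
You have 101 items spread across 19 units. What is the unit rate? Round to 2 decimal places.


Total items = 101
Number of units = 19
Unit rate = 101 / 19
= 5.32 items per unit

5.32


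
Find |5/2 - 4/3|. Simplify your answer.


Simplify: 5/2 = 5/2 and 4/3 = 4/3
Find common denominator: LCD = 6
Convert: 15/6 and 8/6
Difference = |15 - 8|/6 = 7/6
Simplified = 7/6

7/6


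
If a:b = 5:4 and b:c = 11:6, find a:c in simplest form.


Given a:b = 5:4 and b:c = 11:6
Make b consistent. Multiply first ratio by 11: a:b = 55:44
Multiply second ratio by 4: b:c = 44:24
Now b = 44 in both, so a:b:c = 55:44:24
Therefore a:c = 55:24
Simplify by GCD: a:c = 55:24

55:24


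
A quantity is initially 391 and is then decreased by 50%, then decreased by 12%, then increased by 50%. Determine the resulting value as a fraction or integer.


Start: 391
Step 1: decrease by 50% => multiply by 50/100
  391 * 50/100 = 391/2
Step 2: decrease by 12% => multiply by 88/100
  391/2 * 88/100 = 4301/25
Step 3: increase by 50% => multiply by 150/100
  4301/25 * 150/100 = 12903/50
Final value = 12903/50

12903/50


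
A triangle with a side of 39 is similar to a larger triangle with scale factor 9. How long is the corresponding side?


Similar triangles have proportional sides
Scale factor = 9
Smaller side = 39
Corresponding larger side = 39 * 9
= 351

351


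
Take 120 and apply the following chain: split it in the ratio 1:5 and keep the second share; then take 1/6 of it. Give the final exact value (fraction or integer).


Start with 120.
Step 1: Split 1:5, second share = 120 * 5/6 = 100
Step 2: Take 1/6: 100 * 1/6 = 50/3
Final result = 50/3

50/3


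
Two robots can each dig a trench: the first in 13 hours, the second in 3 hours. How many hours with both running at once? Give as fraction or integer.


Rate of A = 1/13 job per hour
Rate of B = 1/3 job per hour
Combined rate = 1/13 + 1/3
Find common denominator: (3 + 13)/(13*3) = 16/39
Combined rate = 16/39 job per hour
Time together = 1 / (16/39) = 39/16 hours

39/16


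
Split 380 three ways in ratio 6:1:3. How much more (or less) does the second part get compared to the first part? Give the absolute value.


Total parts = 6 + 1 + 3 = 10
Value per part = 380 / 10 = 38
Shares: 6*38=228, 1*38=38, 3*38=114
Second share = 38, first share = 228
Difference = |38 - 228| = 190

190


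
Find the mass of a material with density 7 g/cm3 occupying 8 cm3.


Using mass = density * volume
Density = 7 g/cm3
Volume = 8 cm3
Mass = 7 * 8
= 56 g

56


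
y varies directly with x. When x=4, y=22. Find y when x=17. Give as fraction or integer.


Direct proportion: y = kx
Find k: k = 22/4 = 11/2
Compute y at x=17: y = 11/2 * 17
y = 187/2

187/2


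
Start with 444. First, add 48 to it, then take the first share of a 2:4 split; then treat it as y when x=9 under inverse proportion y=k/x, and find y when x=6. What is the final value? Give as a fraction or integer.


Start with 444.
Step 1: Add 48: 444+48=492; split 2:4 first = 492*2/6 = 164
Step 2: Inverse prop: k = (164)*9; new y = k/6 = 164*9/6 = 246
Final result = 246

246


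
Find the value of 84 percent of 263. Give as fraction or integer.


Compute 84% of 263
Convert percentage: 84% = 84/100
Multiply: 263 * 84/100
= 22092/100
= 5523/25

5523/25


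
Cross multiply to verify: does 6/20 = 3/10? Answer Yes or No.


Cross multiply to check 6/20 = 3/10
Left cross product: 6 * 10 = 60
Right cross product: 20 * 3 = 60
60 = 60
Equal, so proportions match => Yes

Yes


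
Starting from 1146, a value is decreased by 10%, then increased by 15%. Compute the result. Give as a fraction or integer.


Start: 1146
Step 1: decrease by 10% => multiply by 90/100
  1146 * 90/100 = 5157/5
Step 2: increase by 15% => multiply by 115/100
  5157/5 * 115/100 = 118611/100
Final value = 118611/100

118611/100


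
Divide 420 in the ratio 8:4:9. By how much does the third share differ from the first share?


Total parts = 8 + 4 + 9 = 21
Value per part = 420 / 21 = 20
Shares: 8*20=160, 4*20=80, 9*20=180
Third share = 180, first share = 160
Difference = |180 - 160| = 20

20


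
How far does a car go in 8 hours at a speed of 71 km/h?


Using distance = speed * time
Speed = 71 km/h
Time = 8 hours
Distance = 71 * 8
= 568 km

568


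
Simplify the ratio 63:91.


Find GCD(63, 91)
GCD = 7
Divide both by 7: 63/7 = 9, 91/7 = 13
Simplified ratio = 9:13

9:13


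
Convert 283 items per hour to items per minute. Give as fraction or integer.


Converting from per hour to per minute
Rate = 283 items per hour
Divide by 60: 283/60
= 283/60 items per minute

283/60


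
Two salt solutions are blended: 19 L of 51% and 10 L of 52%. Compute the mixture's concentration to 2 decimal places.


Solute in mixture 1 = 51% of 19 L = 19*51/100 = 969/100 L
Solute in mixture 2 = 52% of 10 L = 10*52/100 = 26/5 L
Total solute = 969/100 + 26/5 = 1489/100 L
Total volume = 19 + 10 = 29 L
Final concentration = 1489/100/29 * 100 = 51.34%

51.34


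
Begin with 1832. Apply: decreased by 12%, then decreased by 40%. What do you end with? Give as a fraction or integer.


Start: 1832
Step 1: decrease by 12% => multiply by 88/100
  1832 * 88/100 = 40304/25
Step 2: decrease by 40% => multiply by 60/100
  40304/25 * 60/100 = 120912/125
Final value = 120912/125

120912/125


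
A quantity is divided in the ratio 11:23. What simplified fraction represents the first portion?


Total parts = 11 + 23 = 34
First part fraction = 11/34
Simplify: 11/34 = 11/34

11/34


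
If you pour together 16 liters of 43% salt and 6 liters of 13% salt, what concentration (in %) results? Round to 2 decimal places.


Solute in mixture 1 = 43% of 16 L = 16*43/100 = 172/25 L
Solute in mixture 2 = 13% of 6 L = 6*13/100 = 39/50 L
Total solute = 172/25 + 39/50 = 383/50 L
Total volume = 16 + 6 = 22 L
Final concentration = 383/50/22 * 100 = 34.82%

34.82


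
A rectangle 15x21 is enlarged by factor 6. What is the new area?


Original dimensions: 15 x 21
Enlargement factor = 6
New width = 15 * 6 = 90
New height = 21 * 6 = 126
New area = 90 * 126 = 11340

11340


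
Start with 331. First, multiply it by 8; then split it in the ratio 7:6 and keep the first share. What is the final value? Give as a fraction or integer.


Start with 331.
Step 1: Multiply by 8: 331 * 8 = 2648
Step 2: Split 7:6, first share = 2648 * 7/13 = 18536/13
Final result = 18536/13

18536/13


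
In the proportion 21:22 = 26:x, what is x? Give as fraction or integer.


Setting up: 21/22 = 26/x
Cross multiply: 21 * x = 22 * 26
21x = 572
x = 572/21
x = 572/21

572/21


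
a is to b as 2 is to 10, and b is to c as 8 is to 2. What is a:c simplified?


Given a:b = 2:10 and b:c = 8:2
Make b consistent. Multiply first ratio by 8: a:b = 16:80
Multiply second ratio by 10: b:c = 80:20
Now b = 80 in both, so a:b:c = 16:80:20
Therefore a:c = 16:20
Simplify by GCD: a:c = 4:5

4:5


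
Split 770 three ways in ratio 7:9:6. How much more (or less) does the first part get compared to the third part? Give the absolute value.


Total parts = 7 + 9 + 6 = 22
Value per part = 770 / 22 = 35
Shares: 7*35=245, 9*35=315, 6*35=210
First share = 245, third share = 210
Difference = |245 - 210| = 35

35


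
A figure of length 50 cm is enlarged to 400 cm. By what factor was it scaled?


Original length = 50 cm
Scaled length = 400 cm
Scale factor = 400 / 50
= 8

8


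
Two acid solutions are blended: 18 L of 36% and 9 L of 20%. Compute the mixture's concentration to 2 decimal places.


Solute in mixture 1 = 36% of 18 L = 18*36/100 = 162/25 L
Solute in mixture 2 = 20% of 9 L = 9*20/100 = 9/5 L
Total solute = 162/25 + 9/5 = 207/25 L
Total volume = 18 + 9 = 27 L
Final concentration = 207/25/27 * 100 = 30.67%

30.67


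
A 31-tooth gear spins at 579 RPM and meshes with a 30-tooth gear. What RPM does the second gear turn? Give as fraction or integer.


Gear ratio: teeth_A * RPM_A = teeth_B * RPM_B
31 * 579 = 30 * RPM_B
17949 = 30 * RPM_B
RPM_B = 17949 / 30
RPM_B = 5983/10

5983/10


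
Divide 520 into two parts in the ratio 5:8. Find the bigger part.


Total parts = 5 + 8 = 13
Value per part = 520 / 13 = 40
First share = 5 * 40 = 200
Second share = 8 * 40 = 320
Larger share = 320

320


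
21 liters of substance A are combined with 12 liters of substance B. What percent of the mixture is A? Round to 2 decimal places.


Volume of A = 21 L
Volume of B = 12 L
Total volume = 21 + 12 = 33 L
Percentage of A = (21/33) * 100
= 63.64%

63.64


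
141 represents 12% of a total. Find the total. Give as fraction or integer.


Given: 141 is 12% of the whole
Set up: 141 = 12/100 * whole
whole = 141 * 100 / 12
whole = 14100 / 12
whole = 1175

1175


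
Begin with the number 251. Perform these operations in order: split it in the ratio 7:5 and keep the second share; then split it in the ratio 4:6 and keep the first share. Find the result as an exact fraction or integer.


Start with 251.
Step 1: Split 7:5, second share = 251 * 5/12 = 1255/12
Step 2: Split 4:6, first share = 1255/12 * 4/10 = 251/6
Final result = 251/6

251/6


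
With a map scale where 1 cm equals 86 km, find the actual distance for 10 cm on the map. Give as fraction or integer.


Map scale: 1 cm = 86 km
Measured distance on map = 10 cm
Set up proportion: 10 * 86 / 1
= 860 / 1
= 860 km

860


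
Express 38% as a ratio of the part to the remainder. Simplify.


Part = 38%, Remainder = 62%
Ratio = 38:62
GCD(38, 62) = 2
Simplify: 19:31 = 19:31

19:31


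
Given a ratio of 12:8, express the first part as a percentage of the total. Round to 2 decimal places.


Total parts = 12 + 8 = 20
First part fraction = 12/20
Percentage = (12/20) * 100
= 0.6 * 100
= 60.00%

60.00


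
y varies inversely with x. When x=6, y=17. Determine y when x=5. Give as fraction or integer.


Inverse proportion: y = k/x
Find k: k = 6 * 17 = 102
Compute y at x=5: y = 102/5
y = 102/5

102/5


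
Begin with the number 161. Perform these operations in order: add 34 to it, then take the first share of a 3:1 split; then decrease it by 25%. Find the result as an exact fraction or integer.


Start with 161.
Step 1: Add 34: 161+34=195; split 3:1 first = 195*3/4 = 585/4
Step 2: Decrease by 25%: 585/4 * 75/100 = 1755/16
Final result = 1755/16

1755/16


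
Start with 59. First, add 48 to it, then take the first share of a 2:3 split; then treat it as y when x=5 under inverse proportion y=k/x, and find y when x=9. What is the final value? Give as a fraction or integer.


Start with 59.
Step 1: Add 48: 59+48=107; split 2:3 first = 107*2/5 = 214/5
Step 2: Inverse prop: k = (214/5)*5; new y = k/9 = 214/5*5/9 = 214/9
Final result = 214/9

214/9


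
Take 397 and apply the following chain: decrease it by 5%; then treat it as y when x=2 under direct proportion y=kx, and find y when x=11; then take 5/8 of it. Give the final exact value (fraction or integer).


Start with 397.
Step 1: Decrease by 5%: 397 * 95/100 = 7543/20
Step 2: Direct prop: k = (7543/20)/2; new y = k*11 = 7543/20*11/2 = 82973/40
Step 3: Take 5/8: 82973/40 * 5/8 = 82973/64
Final result = 82973/64

82973/64


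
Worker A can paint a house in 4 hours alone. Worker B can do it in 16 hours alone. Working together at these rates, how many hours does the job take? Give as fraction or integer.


Rate of A = 1/4 job per hour
Rate of B = 1/16 job per hour
Combined rate = 1/4 + 1/16
Find common denominator: (16 + 4)/(4*16) = 20/64
Combined rate = 5/16 job per hour
Time together = 1 / (5/16) = 16/5 hours

16/5


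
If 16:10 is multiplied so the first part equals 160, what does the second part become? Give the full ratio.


Original ratio: 16:10
First term target: 160
Scale factor = 160 / 16 = 10
Multiply second term: 10 * 10 = 100
Equivalent ratio = 160:100

160:100


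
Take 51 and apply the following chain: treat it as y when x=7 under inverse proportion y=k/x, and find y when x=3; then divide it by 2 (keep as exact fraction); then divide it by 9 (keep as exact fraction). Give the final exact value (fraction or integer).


Start with 51.
Step 1: Inverse prop: k = (51)*7; new y = k/3 = 51*7/3 = 119
Step 2: Divide by 2: 119 / 2 = 119/2
Step 3: Divide by 9: 119/2 / 9 = 119/18
Final result = 119/18

119/18
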